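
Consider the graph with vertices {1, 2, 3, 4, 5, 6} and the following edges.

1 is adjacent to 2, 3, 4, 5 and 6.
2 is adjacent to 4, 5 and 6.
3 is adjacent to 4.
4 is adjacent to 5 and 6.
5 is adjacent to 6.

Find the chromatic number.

5

1, 2, 4, 5, 6 are pairwise adjacent (a clique of size 5), so at least 5 colors are needed.
5 colors suffice: color a → {4}; color b → {1}; color c → {3, 6}; color d → {5}; color e → {2}. Every edge joins two different colors.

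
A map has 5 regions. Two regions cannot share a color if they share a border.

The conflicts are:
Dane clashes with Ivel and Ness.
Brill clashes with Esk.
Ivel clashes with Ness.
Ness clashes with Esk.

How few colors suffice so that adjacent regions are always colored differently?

Dane, Ivel, Ness all conflict with each other, so at least 3 colors are needed.
A valid assignment using 3 colors: Dane=2, Brill=1, Ivel=3, Ness=1, Esk=2. Each listed conflict is separated.

3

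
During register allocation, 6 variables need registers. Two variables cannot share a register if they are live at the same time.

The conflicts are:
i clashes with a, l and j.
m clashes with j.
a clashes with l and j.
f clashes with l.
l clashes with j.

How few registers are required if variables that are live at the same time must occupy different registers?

4

i, a, l, j are mutually in conflict, so at least 4 registers are needed.
4 registers suffice: register 1 → {m, l}; register 2 → {f, j}; register 3 → {i}; register 4 → {a}. Every pair that conflicts lands in different registers.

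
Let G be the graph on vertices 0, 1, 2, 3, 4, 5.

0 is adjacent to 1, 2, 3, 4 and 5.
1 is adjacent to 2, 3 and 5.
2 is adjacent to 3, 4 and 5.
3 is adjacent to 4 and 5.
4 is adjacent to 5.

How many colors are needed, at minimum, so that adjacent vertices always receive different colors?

5

0, 2, 3, 4, 5 are pairwise adjacent (a clique of size 5), so at least 5 colors are needed.
5 colors suffice: color a → {5}; color b → {2}; color c → {0}; color d → {3}; color e → {1, 4}. No two adjacent vertices share a color.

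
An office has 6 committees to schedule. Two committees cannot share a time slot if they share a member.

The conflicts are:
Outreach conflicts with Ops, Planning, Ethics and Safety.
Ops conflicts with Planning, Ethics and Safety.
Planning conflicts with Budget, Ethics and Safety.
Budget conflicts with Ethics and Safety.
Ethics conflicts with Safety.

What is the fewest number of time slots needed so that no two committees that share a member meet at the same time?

5

Outreach, Ops, Planning, Ethics, Safety are mutually in conflict, so at least 5 time slots are needed.
5 time slots suffice: time slot 1 → {Ethics}; time slot 2 → {Planning}; time slot 3 → {Safety}; time slot 4 → {Ops, Budget}; time slot 5 → {Outreach}. Each listed conflict is separated.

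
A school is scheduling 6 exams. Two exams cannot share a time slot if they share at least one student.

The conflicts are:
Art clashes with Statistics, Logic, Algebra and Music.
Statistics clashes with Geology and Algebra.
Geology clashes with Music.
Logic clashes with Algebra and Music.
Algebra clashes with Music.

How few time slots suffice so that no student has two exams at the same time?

4

Art, Logic, Algebra, Music are mutually in conflict, so at least 4 time slots are needed.
4 time slots suffice: Art=1, Statistics=3, Geology=1, Logic=4, Algebra=2, Music=3. Every pair that conflicts lands in different time slots.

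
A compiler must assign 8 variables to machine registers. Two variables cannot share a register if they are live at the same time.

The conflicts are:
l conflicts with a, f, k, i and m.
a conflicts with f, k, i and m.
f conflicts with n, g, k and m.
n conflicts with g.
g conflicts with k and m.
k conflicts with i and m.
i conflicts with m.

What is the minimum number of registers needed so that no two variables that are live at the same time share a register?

5

l, a, f, k, m all conflict with each other, so at least 5 registers are needed.
5 registers suffice: l=4, a=5, f=1, n=2, g=4, k=2, i=1, m=3. Every pair that conflicts lands in different registers.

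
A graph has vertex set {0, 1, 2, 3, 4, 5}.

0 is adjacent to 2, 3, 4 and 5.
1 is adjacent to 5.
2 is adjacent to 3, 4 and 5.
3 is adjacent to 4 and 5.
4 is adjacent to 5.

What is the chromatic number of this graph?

0, 2, 3, 4, 5 form a clique, so at least 5 colors are needed.
5 colors suffice: color red → {5}; color blue → {1, 3}; color green → {2}; color yellow → {0}; color purple → {4}. Every edge joins two different colors.

5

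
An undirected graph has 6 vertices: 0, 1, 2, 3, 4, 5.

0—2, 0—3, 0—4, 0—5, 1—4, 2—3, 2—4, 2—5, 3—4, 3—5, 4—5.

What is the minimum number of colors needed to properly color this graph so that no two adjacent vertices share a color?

5

0, 2, 3, 4, 5 are mutually adjacent (a clique of size 5), so at least 5 colors are needed.
5 colors suffice: color red → {4}; color blue → {1, 2}; color green → {0}; color yellow → {5}; color purple → {3}. Each edge has distinct colors on its endpoints.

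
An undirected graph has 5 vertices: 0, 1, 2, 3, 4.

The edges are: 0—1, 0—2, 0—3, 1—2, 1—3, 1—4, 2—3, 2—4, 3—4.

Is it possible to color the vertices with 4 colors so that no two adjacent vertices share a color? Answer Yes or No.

Yes

The chromatic number is 4. 0, 1, 2, 3 are mutually adjacent (a clique of size 4), so at least 4 colors are needed.
4 colors suffice: color a → {3}; color b → {1}; color c → {2}; color d → {0, 4}.
That is already a proper 4-coloring.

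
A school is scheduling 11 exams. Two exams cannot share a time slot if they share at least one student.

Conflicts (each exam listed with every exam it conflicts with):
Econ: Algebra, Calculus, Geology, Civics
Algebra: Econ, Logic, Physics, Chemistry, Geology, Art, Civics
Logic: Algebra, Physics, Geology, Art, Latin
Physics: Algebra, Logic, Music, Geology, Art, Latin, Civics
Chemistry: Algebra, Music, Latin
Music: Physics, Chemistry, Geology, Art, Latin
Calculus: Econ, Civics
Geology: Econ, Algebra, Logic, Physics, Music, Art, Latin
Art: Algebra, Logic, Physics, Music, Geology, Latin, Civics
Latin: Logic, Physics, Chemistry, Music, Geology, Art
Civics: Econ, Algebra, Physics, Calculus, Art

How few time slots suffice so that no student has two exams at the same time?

5

Logic, Physics, Geology, Art, Latin are mutually in conflict, so at least 5 time slots are needed.
5 time slots suffice: time slot 1 → {Econ, Chemistry, Art}; time slot 2 → {Geology, Civics}; time slot 3 → {Algebra, Calculus, Latin}; time slot 4 → {Physics}; time slot 5 → {Logic, Music}. No two conflicting exams share a time slot.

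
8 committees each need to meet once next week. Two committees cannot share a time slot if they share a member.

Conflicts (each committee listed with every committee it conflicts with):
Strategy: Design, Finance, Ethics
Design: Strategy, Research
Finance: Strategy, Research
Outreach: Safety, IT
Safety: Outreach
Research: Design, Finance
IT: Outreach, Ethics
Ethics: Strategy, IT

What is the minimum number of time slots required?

Design and Research conflict, so at least 2 time slots are needed.
A valid assignment using 2 time slots: Strategy=1, Design=2, Finance=2, Outreach=2, Safety=1, Research=1, IT=1, Ethics=2. No two conflicting committees share a time slot.

2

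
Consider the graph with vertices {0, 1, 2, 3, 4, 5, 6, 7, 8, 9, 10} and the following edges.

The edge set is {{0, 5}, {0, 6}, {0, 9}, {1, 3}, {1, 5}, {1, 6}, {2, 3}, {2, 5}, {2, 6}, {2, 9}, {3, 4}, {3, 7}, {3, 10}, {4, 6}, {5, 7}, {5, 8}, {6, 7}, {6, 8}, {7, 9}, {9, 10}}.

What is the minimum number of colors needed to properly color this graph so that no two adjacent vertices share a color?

5 and 8 are adjacent, so at least 2 colors are needed.
One proper 2-coloring: 0=blue, 1=blue, 2=blue, 3=red, 4=blue, 5=red, 6=red, 7=blue, 8=blue, 9=red, 10=blue. Every edge joins two different colors.

2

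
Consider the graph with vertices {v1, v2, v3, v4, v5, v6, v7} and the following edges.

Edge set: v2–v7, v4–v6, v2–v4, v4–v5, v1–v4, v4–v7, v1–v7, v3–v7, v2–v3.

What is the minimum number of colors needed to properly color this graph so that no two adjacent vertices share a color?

3

v1, v4, v7 form a triangle, so at least 3 colors are needed.
One proper 3-coloring: v1=green, v2=green, v3=red, v4=red, v5=blue, v6=blue, v7=blue. No two adjacent vertices share a color.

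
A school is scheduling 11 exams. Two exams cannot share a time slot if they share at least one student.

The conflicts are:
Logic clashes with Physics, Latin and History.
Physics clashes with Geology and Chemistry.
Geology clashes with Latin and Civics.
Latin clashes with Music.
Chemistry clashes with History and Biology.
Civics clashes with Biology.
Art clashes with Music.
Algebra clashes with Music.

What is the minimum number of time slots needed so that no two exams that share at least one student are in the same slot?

3

The cycle Biology-Chemistry-Physics-Geology-Civics-Biology has odd length 5, so it cannot be 2-colored; at least 3 time slots are needed.
3 time slots suffice: time slot 1 → {Physics, Latin, Civics, History, Art, Algebra}; time slot 2 → {Logic, Geology, Chemistry, Music}; time slot 3 → {Biology}. No two conflicting exams share a time slot.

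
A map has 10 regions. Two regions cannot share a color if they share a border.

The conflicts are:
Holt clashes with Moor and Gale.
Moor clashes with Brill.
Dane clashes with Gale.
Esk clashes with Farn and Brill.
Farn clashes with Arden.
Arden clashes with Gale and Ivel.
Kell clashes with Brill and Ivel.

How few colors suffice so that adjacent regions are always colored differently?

3

The cycle Holt-Moor-Brill-Kell-Ivel-Arden-Gale-Holt has odd length 7, so it cannot be 2-colored; at least 3 colors are needed.
A valid assignment using 3 colors: Holt=2, Moor=3, Dane=2, Esk=2, Farn=1, Arden=2, Kell=2, Brill=1, Gale=1, Ivel=1. No two conflicting regions share a color.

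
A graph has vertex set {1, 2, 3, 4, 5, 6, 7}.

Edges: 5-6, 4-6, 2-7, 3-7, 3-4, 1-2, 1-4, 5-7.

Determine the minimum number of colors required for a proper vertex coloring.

3

The cycle 6-5-7-3-4-6 has odd length 5, so it cannot be 2-colored; at least 3 colors are needed.
3 colors suffice: 1=b, 2=c, 3=b, 4=a, 5=b, 6=c, 7=a. Every edge joins two different colors.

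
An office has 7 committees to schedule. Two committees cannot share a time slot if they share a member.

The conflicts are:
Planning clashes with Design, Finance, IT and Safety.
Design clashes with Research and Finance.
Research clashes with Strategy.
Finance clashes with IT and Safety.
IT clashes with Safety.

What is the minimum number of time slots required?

4

Planning, Finance, IT, Safety are mutually in conflict, so at least 4 time slots are needed.
4 time slots suffice: time slot 1 → {Planning, Research}; time slot 2 → {Finance, Strategy}; time slot 3 → {Design, IT}; time slot 4 → {Safety}. Every pair that conflicts lands in different time slots.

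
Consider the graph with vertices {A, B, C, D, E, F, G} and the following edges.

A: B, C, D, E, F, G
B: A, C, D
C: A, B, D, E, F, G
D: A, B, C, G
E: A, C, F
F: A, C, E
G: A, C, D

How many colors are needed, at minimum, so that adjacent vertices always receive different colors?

4

A, B, C, D are mutually adjacent (a clique of size 4), so at least 4 colors are needed.
4 colors suffice: A=1, B=4, C=2, D=3, E=4, F=3, G=4. No two adjacent vertices share a color.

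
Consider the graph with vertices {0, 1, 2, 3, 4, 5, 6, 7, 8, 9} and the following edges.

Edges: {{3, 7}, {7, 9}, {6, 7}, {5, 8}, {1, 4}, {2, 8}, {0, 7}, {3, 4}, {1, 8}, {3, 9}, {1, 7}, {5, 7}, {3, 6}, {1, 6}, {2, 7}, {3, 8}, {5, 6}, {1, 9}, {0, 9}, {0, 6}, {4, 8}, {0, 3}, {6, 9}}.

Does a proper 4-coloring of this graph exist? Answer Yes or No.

No

0, 3, 6, 7, 9 are pairwise adjacent (a clique of size 5), so at least 5 colors are needed.
So 4 colors are not enough.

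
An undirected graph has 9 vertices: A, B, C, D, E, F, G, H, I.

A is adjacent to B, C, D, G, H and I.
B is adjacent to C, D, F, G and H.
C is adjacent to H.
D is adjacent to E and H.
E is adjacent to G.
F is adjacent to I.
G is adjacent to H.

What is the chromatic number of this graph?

4

A, B, C, H are pairwise adjacent (a clique of size 4), so at least 4 colors are needed.
4 colors suffice: A=2, B=1, C=4, D=4, E=1, F=2, G=4, H=3, I=1. Every edge joins two different colors.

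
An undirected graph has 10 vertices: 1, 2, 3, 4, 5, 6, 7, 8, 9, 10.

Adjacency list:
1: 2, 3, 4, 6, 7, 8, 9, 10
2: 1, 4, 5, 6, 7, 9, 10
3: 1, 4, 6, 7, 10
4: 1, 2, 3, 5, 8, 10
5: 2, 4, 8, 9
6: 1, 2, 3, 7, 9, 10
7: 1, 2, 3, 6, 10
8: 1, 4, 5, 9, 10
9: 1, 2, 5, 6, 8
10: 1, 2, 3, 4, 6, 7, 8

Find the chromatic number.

5

1, 3, 6, 7, 10 form a clique, so at least 5 colors are needed.
5 colors suffice: 1=a, 2=c, 3=c, 4=d, 5=a, 6=d, 7=e, 8=c, 9=b, 10=b. Each edge has distinct colors on its endpoints.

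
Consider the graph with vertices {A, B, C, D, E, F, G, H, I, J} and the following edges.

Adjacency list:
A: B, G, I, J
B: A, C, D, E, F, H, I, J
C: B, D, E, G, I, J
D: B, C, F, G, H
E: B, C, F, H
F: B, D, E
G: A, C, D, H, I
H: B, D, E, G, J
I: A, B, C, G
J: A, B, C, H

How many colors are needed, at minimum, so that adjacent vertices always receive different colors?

B, D, F are pairwise adjacent, so at least 3 colors are needed.
3 colors suffice: color 1 → {B, G}; color 2 → {A, C, F, H}; color 3 → {D, E, I, J}. Each edge has distinct colors on its endpoints.

3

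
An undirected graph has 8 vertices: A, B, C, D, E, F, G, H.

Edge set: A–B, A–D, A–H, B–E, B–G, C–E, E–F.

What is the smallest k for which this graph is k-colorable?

E and F are adjacent, so at least 2 colors are needed.
2 colors suffice: color 1 → {A, E, G}; color 2 → {B, C, D, F, H}. Each edge has distinct colors on its endpoints.

2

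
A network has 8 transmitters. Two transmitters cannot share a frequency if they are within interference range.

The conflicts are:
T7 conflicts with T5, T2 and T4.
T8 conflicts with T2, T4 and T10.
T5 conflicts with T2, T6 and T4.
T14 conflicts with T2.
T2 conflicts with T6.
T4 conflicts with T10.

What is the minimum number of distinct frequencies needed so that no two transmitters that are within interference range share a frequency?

T5, T2, T6 are mutually in conflict, so at least 3 frequencies are needed.
3 frequencies suffice: T7=3, T8=2, T5=2, T14=2, T2=1, T6=3, T4=1, T10=3. No two conflicting transmitters share a frequency.

3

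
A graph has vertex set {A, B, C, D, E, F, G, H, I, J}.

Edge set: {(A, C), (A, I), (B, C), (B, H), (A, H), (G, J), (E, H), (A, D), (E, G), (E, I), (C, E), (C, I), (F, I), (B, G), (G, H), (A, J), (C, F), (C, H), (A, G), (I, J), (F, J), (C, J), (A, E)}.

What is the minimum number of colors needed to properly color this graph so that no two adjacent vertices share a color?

4

A, C, E, I are mutually adjacent (a clique of size 4), so at least 4 colors are needed.
One proper 4-coloring: A=1, B=1, C=2, D=2, E=3, F=1, G=2, H=4, I=4, J=3. No two adjacent vertices share a color.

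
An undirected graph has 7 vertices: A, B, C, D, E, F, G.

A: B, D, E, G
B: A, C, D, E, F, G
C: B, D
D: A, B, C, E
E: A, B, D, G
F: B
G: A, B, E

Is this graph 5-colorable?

The chromatic number is 4. A, B, D, E are mutually adjacent (a clique of size 4), so at least 4 colors are needed.
4 colors suffice: A=blue, B=red, C=blue, D=yellow, E=green, F=blue, G=yellow.
Since 5 ≥ 4, a proper 5-coloring certainly exists.

Yes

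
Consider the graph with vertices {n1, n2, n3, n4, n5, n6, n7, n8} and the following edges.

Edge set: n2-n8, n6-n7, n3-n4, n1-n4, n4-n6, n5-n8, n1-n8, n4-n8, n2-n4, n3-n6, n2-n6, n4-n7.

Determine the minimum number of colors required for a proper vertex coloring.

3

n4, n6, n7 are mutually adjacent, so at least 3 colors are needed.
3 colors suffice: color R → {n4, n5}; color B → {n6, n8}; color G → {n1, n2, n3, n7}. Every edge joins two different colors.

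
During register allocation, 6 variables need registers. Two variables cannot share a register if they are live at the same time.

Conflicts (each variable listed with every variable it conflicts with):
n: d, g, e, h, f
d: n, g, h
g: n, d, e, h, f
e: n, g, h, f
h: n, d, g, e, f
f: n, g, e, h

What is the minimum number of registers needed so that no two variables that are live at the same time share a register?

5

n, g, e, h, f pairwise conflict, so at least 5 registers are needed.
5 registers suffice: register 1 → {h}; register 2 → {g}; register 3 → {n}; register 4 → {d, f}; register 5 → {e}. No two conflicting variables share a register.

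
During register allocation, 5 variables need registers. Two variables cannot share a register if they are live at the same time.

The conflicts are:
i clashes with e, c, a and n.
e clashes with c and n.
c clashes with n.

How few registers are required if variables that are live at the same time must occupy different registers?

4

i, e, c, n pairwise conflict, so at least 4 registers are needed.
4 registers suffice: register 1 → {i}; register 2 → {c, a}; register 3 → {n}; register 4 → {e}. Each listed conflict is separated.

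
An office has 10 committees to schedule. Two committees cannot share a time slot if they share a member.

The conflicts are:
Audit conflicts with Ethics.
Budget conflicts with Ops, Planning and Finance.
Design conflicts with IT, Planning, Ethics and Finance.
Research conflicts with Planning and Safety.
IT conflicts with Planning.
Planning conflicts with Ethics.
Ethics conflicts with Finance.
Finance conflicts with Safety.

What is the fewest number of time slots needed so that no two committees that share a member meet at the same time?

3

Design, Ethics, Finance pairwise conflict, so at least 3 time slots are needed.
3 time slots suffice: Audit=1, Budget=2, Design=3, Research=3, Ops=1, IT=2, Planning=1, Ethics=2, Finance=1, Safety=2. Each listed conflict is separated.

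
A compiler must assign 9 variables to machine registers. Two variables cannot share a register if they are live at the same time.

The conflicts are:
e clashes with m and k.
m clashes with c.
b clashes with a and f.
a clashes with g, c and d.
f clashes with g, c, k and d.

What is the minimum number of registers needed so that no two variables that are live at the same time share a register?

3

The cycle k-f-c-m-e-k has odd length 5, so it cannot be 2-colored; at least 3 registers are needed.
3 registers suffice: e=1, m=3, b=2, a=1, f=1, g=2, c=2, k=2, d=2. Each listed conflict is separated.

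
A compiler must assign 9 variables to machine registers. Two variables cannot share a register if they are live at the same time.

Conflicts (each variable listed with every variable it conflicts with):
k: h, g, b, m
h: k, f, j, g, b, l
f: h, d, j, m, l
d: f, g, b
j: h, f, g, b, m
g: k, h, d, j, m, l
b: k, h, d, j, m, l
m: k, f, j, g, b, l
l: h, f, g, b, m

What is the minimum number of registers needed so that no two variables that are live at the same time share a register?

3

h, f, j all conflict with each other, so at least 3 registers are needed.
3 registers suffice: register 1 → {h, d, m}; register 2 → {f, g, b}; register 3 → {k, j, l}. No two conflicting variables share a register.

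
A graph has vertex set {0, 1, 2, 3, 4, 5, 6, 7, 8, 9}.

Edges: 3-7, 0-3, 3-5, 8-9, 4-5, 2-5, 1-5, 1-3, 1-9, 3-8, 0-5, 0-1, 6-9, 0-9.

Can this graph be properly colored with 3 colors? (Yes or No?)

No

0, 1, 3, 5 are mutually adjacent (a clique of size 4), so at least 4 colors are needed.
So 3 colors are not enough.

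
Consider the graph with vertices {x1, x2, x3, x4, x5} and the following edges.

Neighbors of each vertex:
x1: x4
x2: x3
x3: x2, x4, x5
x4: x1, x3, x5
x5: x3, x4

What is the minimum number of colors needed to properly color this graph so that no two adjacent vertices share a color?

x3, x4, x5 are mutually adjacent, so at least 3 colors are needed.
3 colors suffice: color 1 → {x1, x3}; color 2 → {x2, x4}; color 3 → {x5}. Each edge has distinct colors on its endpoints.

3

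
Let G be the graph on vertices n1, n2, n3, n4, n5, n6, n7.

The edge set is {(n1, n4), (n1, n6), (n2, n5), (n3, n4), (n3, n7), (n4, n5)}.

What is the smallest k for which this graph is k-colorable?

2

n4 and n5 are adjacent, so at least 2 colors are needed.
2 colors suffice: color red → {n2, n4, n6, n7}; color blue → {n1, n3, n5}. Every edge joins two different colors.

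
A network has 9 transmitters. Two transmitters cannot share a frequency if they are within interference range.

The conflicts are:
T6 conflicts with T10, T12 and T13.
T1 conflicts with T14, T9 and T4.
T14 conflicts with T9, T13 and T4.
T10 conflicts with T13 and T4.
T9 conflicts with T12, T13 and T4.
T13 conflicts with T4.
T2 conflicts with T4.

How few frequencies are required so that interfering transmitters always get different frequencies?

4

T14, T9, T13, T4 are mutually in conflict, so at least 4 frequencies are needed.
Using 4 frequencies: T6=1, T1=2, T14=4, T10=3, T9=3, T12=2, T13=2, T2=2, T4=1. No two conflicting transmitters share a frequency.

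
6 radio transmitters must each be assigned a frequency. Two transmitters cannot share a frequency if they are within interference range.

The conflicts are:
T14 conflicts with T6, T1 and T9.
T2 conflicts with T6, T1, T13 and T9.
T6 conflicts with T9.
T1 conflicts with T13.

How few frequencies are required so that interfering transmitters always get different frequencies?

3

T2, T1, T13 are mutually in conflict, so at least 3 frequencies are needed.
3 frequencies suffice: frequency 1 → {T14, T2}; frequency 2 → {T1, T9}; frequency 3 → {T6, T13}. Every pair that conflicts lands in different frequencies.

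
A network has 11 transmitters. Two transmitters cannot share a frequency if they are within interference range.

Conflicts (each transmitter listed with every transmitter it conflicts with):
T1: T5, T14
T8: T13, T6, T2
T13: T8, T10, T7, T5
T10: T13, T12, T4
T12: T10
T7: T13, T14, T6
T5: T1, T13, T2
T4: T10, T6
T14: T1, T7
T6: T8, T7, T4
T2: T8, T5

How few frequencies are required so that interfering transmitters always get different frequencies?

3

The cycle T14-T1-T5-T13-T7-T14 has odd length 5, so it cannot be 2-colored; at least 3 frequencies are needed.
Using 3 frequencies: T1=1, T8=2, T13=1, T10=2, T12=1, T7=2, T5=2, T4=3, T14=3, T6=1, T2=1. Every pair that conflicts lands in different frequencies.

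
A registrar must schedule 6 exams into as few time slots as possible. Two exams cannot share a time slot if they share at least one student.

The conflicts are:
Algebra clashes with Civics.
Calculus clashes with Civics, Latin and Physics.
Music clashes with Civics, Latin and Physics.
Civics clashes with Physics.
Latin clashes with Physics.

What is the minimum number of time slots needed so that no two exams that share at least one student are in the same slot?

3

Calculus, Latin, Physics are mutually in conflict, so at least 3 time slots are needed.
Using 3 time slots: Algebra=1, Calculus=3, Music=3, Civics=2, Latin=2, Physics=1. Every pair that conflicts lands in different time slots.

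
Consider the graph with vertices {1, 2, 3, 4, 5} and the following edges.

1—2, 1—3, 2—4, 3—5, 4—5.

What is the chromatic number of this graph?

3

The cycle 3-5-4-2-1-3 has odd length 5, so it cannot be 2-colored; at least 3 colors are needed.
3 colors suffice: color red → {1, 4}; color blue → {2, 5}; color green → {3}. Every edge joins two different colors.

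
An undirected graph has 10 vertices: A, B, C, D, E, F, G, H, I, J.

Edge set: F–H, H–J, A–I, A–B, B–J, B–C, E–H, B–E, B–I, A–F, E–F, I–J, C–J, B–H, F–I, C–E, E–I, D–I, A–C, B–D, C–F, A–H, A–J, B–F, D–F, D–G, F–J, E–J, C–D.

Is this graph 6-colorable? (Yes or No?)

Yes

The chromatic number is 5. A, B, F, I, J are pairwise adjacent (a clique of size 5), so at least 5 colors are needed.
5 colors suffice: color 1 → {F, G}; color 2 → {B}; color 3 → {D, J}; color 4 → {C, H, I}; color 5 → {A, E}.
Since 6 ≥ 5, a proper 6-coloring certainly exists.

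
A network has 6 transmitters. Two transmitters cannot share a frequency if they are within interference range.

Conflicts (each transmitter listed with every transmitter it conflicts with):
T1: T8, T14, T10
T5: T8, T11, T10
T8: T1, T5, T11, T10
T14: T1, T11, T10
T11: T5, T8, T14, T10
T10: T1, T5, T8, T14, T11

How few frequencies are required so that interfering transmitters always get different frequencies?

T5, T8, T11, T10 all conflict with each other, so at least 4 frequencies are needed.
4 frequencies suffice: frequency 1 → {T10}; frequency 2 → {T1, T11}; frequency 3 → {T8, T14}; frequency 4 → {T5}. Every pair that conflicts lands in different frequencies.

4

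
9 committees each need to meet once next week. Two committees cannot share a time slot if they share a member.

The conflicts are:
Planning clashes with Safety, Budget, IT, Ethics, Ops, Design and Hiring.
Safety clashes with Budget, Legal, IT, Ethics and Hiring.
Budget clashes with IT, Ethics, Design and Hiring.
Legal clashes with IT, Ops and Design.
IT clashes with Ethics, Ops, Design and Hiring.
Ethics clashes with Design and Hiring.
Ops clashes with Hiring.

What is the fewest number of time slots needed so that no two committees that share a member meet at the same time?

6

Planning, Safety, Budget, IT, Ethics, Hiring all conflict with each other, so at least 6 time slots are needed.
6 time slots suffice: Planning=2, Safety=6, Budget=3, Legal=2, IT=1, Ethics=5, Ops=3, Design=4, Hiring=4. Every pair that conflicts lands in different time slots.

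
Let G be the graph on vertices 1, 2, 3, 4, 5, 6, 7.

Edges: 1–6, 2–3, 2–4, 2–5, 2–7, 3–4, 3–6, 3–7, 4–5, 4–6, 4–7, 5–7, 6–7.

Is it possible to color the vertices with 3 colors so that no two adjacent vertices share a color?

3, 4, 6, 7 are mutually adjacent (a clique of size 4), so at least 4 colors are needed.
So 3 colors are not enough.

No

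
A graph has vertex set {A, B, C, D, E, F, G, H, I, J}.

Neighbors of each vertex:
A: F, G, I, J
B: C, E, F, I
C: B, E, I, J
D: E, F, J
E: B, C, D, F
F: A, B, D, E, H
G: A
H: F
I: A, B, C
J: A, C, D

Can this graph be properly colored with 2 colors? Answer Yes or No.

No

B, C, I are mutually adjacent, so at least 3 colors are needed.
So 2 colors are not enough.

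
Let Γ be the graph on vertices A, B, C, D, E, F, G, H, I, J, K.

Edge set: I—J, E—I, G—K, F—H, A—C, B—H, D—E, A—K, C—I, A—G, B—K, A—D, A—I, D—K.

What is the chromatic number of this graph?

A, G, K are mutually adjacent, so at least 3 colors are needed.
3 colors suffice: color 1 → {A, B, E, F, J}; color 2 → {H, I, K}; color 3 → {C, D, G}. Every edge joins two different colors.

3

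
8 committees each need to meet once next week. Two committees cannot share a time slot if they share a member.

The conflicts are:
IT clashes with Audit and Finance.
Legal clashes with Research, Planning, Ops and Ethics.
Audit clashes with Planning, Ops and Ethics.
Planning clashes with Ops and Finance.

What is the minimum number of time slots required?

3

Audit, Planning, Ops all conflict with each other, so at least 3 time slots are needed.
3 time slots suffice: IT=2, Legal=1, Research=2, Audit=1, Planning=2, Ops=3, Ethics=2, Finance=1. Each listed conflict is separated.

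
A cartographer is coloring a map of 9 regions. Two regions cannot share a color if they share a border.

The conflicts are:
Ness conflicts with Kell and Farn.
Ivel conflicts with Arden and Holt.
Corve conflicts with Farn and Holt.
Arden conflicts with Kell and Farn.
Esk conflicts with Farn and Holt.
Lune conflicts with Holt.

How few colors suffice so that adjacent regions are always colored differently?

The cycle Ivel-Holt-Corve-Farn-Arden-Ivel has odd length 5, so it cannot be 2-colored; at least 3 colors are needed.
3 colors suffice: color 1 → {Kell, Farn, Holt}; color 2 → {Ness, Corve, Arden, Esk, Lune}; color 3 → {Ivel}. Every pair that conflicts lands in different colors.

3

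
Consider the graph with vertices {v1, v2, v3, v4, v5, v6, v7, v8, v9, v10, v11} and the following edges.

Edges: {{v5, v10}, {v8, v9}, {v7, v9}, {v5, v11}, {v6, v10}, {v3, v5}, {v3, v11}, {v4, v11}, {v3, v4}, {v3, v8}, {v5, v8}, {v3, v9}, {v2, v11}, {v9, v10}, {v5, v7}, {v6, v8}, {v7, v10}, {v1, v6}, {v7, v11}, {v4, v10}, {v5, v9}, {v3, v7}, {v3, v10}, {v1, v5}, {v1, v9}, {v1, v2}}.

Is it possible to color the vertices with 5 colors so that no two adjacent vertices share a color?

The chromatic number is 5. v3, v5, v7, v9, v10 form a clique, so at least 5 colors are needed.
One proper 5-coloring: v1=2, v2=1, v3=2, v4=1, v5=1, v6=1, v7=5, v8=3, v9=4, v10=3, v11=3.
That is already a proper 5-coloring.

Yes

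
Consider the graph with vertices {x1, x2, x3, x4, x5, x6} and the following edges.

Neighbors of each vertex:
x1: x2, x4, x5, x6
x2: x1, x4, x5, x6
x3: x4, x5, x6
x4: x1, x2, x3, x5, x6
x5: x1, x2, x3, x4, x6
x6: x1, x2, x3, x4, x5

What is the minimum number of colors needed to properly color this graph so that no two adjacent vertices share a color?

x1, x2, x4, x5, x6 form a clique, so at least 5 colors are needed.
5 colors suffice: x1=4, x2=5, x3=4, x4=3, x5=1, x6=2. Every edge joins two different colors.

5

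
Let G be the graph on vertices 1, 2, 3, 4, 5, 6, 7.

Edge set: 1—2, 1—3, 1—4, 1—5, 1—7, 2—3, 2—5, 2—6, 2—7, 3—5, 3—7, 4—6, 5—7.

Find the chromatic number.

1, 2, 3, 5, 7 are pairwise adjacent (a clique of size 5), so at least 5 colors are needed.
5 colors suffice: 1=b, 2=a, 3=c, 4=a, 5=d, 6=b, 7=e. Every edge joins two different colors.

5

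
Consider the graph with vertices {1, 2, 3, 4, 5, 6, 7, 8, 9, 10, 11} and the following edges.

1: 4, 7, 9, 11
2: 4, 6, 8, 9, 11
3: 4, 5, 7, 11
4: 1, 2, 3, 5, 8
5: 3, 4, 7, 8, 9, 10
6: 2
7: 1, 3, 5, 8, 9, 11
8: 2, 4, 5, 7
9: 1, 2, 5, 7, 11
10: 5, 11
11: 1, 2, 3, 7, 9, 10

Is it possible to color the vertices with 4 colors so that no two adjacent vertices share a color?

Yes

The chromatic number is 4. 1, 7, 9, 11 are mutually adjacent (a clique of size 4), so at least 4 colors are needed.
4 colors suffice: color red → {5, 6, 11}; color blue → {4, 7, 10}; color green → {1, 2, 3}; color yellow → {8, 9}.
That is already a proper 4-coloring.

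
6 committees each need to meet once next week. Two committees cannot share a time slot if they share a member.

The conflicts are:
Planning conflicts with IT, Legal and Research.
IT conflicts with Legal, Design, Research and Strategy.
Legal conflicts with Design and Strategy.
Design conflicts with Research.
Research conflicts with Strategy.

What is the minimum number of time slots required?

Planning, IT, Research are mutually in conflict, so at least 3 time slots are needed.
3 time slots suffice: time slot 1 → {IT}; time slot 2 → {Legal, Research}; time slot 3 → {Planning, Design, Strategy}. Every pair that conflicts lands in different time slots.

3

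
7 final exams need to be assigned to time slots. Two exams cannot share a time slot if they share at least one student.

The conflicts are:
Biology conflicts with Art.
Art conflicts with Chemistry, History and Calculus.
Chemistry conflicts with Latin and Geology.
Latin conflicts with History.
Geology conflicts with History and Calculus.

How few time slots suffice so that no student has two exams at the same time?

Chemistry and Latin conflict, so at least 2 time slots are needed.
2 time slots suffice: time slot 1 → {Art, Latin, Geology}; time slot 2 → {Biology, Chemistry, History, Calculus}. No two conflicting exams share a time slot.

2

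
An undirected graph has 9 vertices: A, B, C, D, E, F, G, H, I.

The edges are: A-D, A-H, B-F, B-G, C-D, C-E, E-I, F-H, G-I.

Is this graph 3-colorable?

The chromatic number is 3. The cycle I-G-B-F-H-A-D-C-E-I has odd length 9, so it cannot be 2-colored; at least 3 colors are needed.
3 colors suffice: A=2, B=2, C=1, D=3, E=3, F=3, G=1, H=1, I=2.
That is already a proper 3-coloring.

Yes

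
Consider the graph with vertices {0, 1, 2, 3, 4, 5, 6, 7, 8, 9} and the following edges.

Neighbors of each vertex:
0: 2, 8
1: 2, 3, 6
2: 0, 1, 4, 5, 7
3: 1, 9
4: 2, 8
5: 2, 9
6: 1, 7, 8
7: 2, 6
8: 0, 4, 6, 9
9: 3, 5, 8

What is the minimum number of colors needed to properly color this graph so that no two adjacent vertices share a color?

The cycle 3-9-8-6-1-3 has odd length 5, so it cannot be 2-colored; at least 3 colors are needed.
One proper 3-coloring: 0=b, 1=b, 2=a, 3=a, 4=b, 5=c, 6=c, 7=b, 8=a, 9=b. Each edge has distinct colors on its endpoints.

3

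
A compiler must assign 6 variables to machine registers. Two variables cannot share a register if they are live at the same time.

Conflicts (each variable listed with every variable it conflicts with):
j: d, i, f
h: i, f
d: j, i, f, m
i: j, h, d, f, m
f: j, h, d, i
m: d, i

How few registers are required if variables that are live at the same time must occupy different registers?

j, d, i, f pairwise conflict, so at least 4 registers are needed.
A valid assignment using 4 registers: j=4, h=2, d=2, i=1, f=3, m=3. No two conflicting variables share a register.

4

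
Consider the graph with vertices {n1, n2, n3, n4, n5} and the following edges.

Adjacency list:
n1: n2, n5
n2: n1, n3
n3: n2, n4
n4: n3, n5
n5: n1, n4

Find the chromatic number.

The cycle n2-n3-n4-n5-n1-n2 has odd length 5, so it cannot be 2-colored; at least 3 colors are needed.
3 colors suffice: color R → {n1, n4}; color B → {n3, n5}; color G → {n2}. Each edge has distinct colors on its endpoints.

3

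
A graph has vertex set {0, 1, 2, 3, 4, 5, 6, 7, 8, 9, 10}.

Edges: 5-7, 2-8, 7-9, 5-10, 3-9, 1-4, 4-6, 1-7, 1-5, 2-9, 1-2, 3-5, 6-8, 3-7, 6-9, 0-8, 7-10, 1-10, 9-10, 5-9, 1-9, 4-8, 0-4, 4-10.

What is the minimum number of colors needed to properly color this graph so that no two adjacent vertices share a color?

1, 5, 7, 9, 10 are pairwise adjacent (a clique of size 5), so at least 5 colors are needed.
5 colors suffice: color a → {4, 9}; color b → {1, 3, 8}; color c → {0, 2, 6, 10}; color d → {5}; color e → {7}. No two adjacent vertices share a color.

5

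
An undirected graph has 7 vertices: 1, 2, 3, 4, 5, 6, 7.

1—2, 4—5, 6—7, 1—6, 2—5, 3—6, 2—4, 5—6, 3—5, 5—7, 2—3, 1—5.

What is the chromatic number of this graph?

3

1, 2, 5 are mutually adjacent, so at least 3 colors are needed.
3 colors suffice: color red → {5}; color blue → {2, 6}; color green → {1, 3, 4, 7}. Every edge joins two different colors.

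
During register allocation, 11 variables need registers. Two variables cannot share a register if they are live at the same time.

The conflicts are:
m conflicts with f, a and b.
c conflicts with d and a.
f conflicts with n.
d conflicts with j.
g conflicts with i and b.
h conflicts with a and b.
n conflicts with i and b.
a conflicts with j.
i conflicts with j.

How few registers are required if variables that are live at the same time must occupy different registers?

2

g and b conflict, so at least 2 registers are needed.
2 registers suffice: m=2, c=2, f=1, d=1, g=2, h=2, n=2, a=1, i=1, j=2, b=1. Every pair that conflicts lands in different registers.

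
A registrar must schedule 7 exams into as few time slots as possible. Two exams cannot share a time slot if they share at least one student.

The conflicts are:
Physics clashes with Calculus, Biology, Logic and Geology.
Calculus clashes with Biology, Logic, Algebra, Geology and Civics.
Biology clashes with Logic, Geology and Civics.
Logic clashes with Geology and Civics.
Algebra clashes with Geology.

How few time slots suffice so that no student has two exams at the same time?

5

Physics, Calculus, Biology, Logic, Geology all conflict with each other, so at least 5 time slots are needed.
5 time slots suffice: time slot 1 → {Calculus}; time slot 2 → {Logic, Algebra}; time slot 3 → {Biology}; time slot 4 → {Geology, Civics}; time slot 5 → {Physics}. Each listed conflict is separated.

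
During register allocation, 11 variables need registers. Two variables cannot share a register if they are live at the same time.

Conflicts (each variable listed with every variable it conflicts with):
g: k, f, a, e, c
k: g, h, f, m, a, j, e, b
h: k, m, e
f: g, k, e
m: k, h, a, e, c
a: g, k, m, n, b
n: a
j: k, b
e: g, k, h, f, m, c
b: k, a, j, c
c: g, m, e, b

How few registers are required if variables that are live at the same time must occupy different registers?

k, h, m, e are mutually in conflict, so at least 4 registers are needed.
Using 4 registers: g=3, k=1, h=4, f=4, m=3, a=2, n=1, j=2, e=2, b=3, c=1. Each listed conflict is separated.

4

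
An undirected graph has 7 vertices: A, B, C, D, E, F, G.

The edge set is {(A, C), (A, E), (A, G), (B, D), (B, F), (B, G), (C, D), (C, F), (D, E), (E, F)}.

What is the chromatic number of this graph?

The cycle D-B-G-A-E-D has odd length 5, so it cannot be 2-colored; at least 3 colors are needed.
3 colors suffice: color red → {A, D, F}; color blue → {B, C, E}; color green → {G}. Every edge joins two different colors.

3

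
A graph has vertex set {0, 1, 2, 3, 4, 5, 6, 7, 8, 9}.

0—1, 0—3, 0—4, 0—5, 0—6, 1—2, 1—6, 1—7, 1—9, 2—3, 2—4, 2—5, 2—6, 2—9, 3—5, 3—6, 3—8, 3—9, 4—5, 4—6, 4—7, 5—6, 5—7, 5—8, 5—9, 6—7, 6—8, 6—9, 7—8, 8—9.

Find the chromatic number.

5

3, 5, 6, 8, 9 are pairwise adjacent (a clique of size 5), so at least 5 colors are needed.
A valid assignment using 5 colors: 0=c, 1=b, 2=e, 3=d, 4=d, 5=b, 6=a, 7=c, 8=e, 9=c. Each edge has distinct colors on its endpoints.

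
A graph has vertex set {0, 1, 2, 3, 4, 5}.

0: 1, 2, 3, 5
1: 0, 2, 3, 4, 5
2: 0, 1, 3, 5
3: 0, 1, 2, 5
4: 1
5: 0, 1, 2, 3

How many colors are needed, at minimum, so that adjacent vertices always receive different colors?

5

0, 1, 2, 3, 5 are pairwise adjacent (a clique of size 5), so at least 5 colors are needed.
A valid assignment using 5 colors: 0=blue, 1=red, 2=purple, 3=green, 4=blue, 5=yellow. Every edge joins two different colors.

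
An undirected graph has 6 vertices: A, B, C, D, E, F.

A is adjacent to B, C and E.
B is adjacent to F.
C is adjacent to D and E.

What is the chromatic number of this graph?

A, C, E are pairwise adjacent, so at least 3 colors are needed.
3 colors suffice: color 1 → {B, C}; color 2 → {A, D, F}; color 3 → {E}. Every edge joins two different colors.

3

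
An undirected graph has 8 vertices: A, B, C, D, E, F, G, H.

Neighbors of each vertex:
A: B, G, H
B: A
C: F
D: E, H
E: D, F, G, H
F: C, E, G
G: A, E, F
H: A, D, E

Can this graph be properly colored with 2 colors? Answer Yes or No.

E, F, G form a triangle, so at least 3 colors are needed.
So 2 colors are not enough.

No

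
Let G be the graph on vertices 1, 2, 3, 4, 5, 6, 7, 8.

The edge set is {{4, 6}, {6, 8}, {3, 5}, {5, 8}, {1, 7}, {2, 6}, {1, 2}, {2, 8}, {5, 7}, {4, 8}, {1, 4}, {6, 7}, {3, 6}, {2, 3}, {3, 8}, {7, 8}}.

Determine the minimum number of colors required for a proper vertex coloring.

4

2, 3, 6, 8 are pairwise adjacent (a clique of size 4), so at least 4 colors are needed.
One proper 4-coloring: 1=red, 2=green, 3=yellow, 4=green, 5=blue, 6=blue, 7=green, 8=red. Each edge has distinct colors on its endpoints.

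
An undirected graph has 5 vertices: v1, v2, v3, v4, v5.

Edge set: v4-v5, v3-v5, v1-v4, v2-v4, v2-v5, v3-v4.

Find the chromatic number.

v3, v4, v5 form a triangle, so at least 3 colors are needed.
A valid assignment using 3 colors: v1=2, v2=3, v3=3, v4=1, v5=2. Every edge joins two different colors.

3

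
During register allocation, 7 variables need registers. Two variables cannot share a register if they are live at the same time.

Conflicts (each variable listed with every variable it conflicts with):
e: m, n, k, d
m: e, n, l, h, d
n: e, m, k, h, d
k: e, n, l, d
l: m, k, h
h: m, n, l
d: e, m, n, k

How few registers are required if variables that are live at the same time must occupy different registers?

e, m, n, d pairwise conflict, so at least 4 registers are needed.
4 registers suffice: register 1 → {m, k}; register 2 → {n, l}; register 3 → {h, d}; register 4 → {e}. Each listed conflict is separated.

4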